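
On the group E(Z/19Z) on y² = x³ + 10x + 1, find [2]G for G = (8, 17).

tangent at (8, 17): λ = (3·8² + 10)/(2·17) ≡ 12/15. 15⁻¹ ≡ 14 (mod 19), so λ ≡ 12·14 ≡ 16.
  x = λ² - 8 - 8 = 256 - 16 ≡ 12; y = λ·(8 - 12) - 17 ≡ 14. → (12, 14)

(12, 14)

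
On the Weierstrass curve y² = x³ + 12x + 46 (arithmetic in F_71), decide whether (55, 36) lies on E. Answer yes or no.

y² = 36² ≡ 18; x³ + 12x + 46 = 167081 ≡ 18 (mod 71). 18 = 18.

yes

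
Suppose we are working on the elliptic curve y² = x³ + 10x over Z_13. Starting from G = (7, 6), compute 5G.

Double-and-add on 5 = (101)₂. Start with G = (7, 6) for the leading 1-bit.
double: tangent at (7, 6): λ = (3·7² + 10)/(2·6) ≡ 1/12. 12⁻¹ ≡ 12 (mod 13) since 12·12 = 144 ≡ 1, so λ ≡ 1·12 ≡ 12.
  x = λ² - 7 - 7 = 144 - 14 ≡ 0; y = λ·(7 - 0) - 6 ≡ 0. → (0, 0)
double: (0, 0) + (0, 0): same x and y₁ ≡ -y₂, so the sum is 𝒪.
add G: 𝒪 + (7, 6) = (7, 6) (identity).

(7, 6)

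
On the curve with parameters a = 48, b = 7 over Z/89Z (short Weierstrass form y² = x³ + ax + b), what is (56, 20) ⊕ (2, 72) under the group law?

(56, 20) + (2, 72). λ = (72 - 20)/(2 - 56) ≡ 52/35 mod 89. 35⁻¹ ≡ 28 (mod 89) since 35·28 = 980 ≡ 1, so λ ≡ 32.
  x = λ² - 56 - 2 = 1024 - 58 ≡ 76; y = λ·(56 - 76) - 20 ≡ 52. → (76, 52)

(76, 52)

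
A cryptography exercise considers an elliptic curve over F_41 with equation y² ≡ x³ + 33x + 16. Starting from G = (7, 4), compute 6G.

(6, 15)

Double-and-add on 6 = (110)₂. Start with G = (7, 4) for the leading 1-bit.
double: tangent at (7, 4): λ = (3·7² + 33)/(2·4) ≡ 16/8. 8⁻¹ ≡ 36 (mod 41), so λ ≡ 16·36 ≡ 2.
  x = λ² - 7 - 7 = 4 - 14 ≡ 31; y = λ·(7 - 31) - 4 ≡ 30. → (31, 30)
add G: (31, 30) + (7, 4). λ = (4 - 30)/(7 - 31) ≡ 15/17 mod 41. 17⁻¹ ≡ 29 (mod 41) since 17·29 = 493 ≡ 1, so λ ≡ 25.
  x = λ² - 31 - 7 = 625 - 38 ≡ 13; y = λ·(31 - 13) - 30 ≡ 10. → (13, 10)
double: tangent at (13, 10): λ = (3·13² + 33)/(2·10) ≡ 7/20. 20⁻¹ ≡ 39 (mod 41), so λ ≡ 7·39 ≡ 27.
  x = λ² - 13 - 13 = 729 - 26 ≡ 6; y = λ·(13 - 6) - 10 ≡ 15. → (6, 15)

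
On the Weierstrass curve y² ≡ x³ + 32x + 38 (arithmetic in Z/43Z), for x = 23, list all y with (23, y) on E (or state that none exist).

16, 27

x³ + 32x + 38 = 12941 ≡ 41 (mod 43).
Square roots of 41 mod 43: 16 and 27 (since 16² = 256 ≡ 41).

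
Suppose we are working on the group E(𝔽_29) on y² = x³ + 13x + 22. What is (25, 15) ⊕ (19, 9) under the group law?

(15, 24)

(25, 15) + (19, 9). λ = (9 - 15)/(19 - 25) ≡ 23/23 mod 29. 23⁻¹ ≡ 24 (mod 29), so λ ≡ 1.
  x = λ² - 25 - 19 = 1 - 44 ≡ 15; y = λ·(25 - 15) - 15 ≡ 24. → (15, 24)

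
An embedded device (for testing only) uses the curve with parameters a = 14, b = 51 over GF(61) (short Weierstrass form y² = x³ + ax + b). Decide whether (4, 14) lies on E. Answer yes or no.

y² = 14² ≡ 13; x³ + 14x + 51 = 171 ≡ 49 (mod 61). 13 ≠ 49.

no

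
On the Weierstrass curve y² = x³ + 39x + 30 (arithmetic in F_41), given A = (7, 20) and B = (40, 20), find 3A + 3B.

(25, 5)

First 3A:
Repeated addition: build up to 3A.
2A: tangent at (7, 20): λ = (3·7² + 39)/(2·20) ≡ 22/40. 40⁻¹ ≡ 40 (mod 41) since 40·40 = 1600 ≡ 1, so λ ≡ 22·40 ≡ 19.
  x = λ² - 7 - 7 = 361 - 14 ≡ 19; y = λ·(7 - 19) - 20 ≡ 39. → (19, 39)
3A: (19, 39) + (7, 20). λ = (20 - 39)/(7 - 19) ≡ 22/29 mod 41. 29⁻¹ ≡ 17 (mod 41) since 29·17 = 493 ≡ 1, so λ ≡ 5.
  x = λ² - 19 - 7 = 25 - 26 ≡ 40; y = λ·(19 - 40) - 39 ≡ 20. → (40, 20)
3A = (40, 20).
Next 3B:
Repeated addition: build up to 3B.
2B: tangent at (40, 20): λ = (3·40² + 39)/(2·20) ≡ 1/40. 40⁻¹ ≡ 40 (mod 41) since 40·40 = 1600 ≡ 1, so λ ≡ 1·40 ≡ 40.
  x = λ² - 40 - 40 = 1600 - 80 ≡ 3; y = λ·(40 - 3) - 20 ≡ 25. → (3, 25)
3B: (3, 25) + (40, 20). λ = (20 - 25)/(40 - 3) ≡ 36/37 mod 41. 37⁻¹ ≡ 10 (mod 41), so λ ≡ 32.
  x = λ² - 3 - 40 = 1024 - 43 ≡ 38; y = λ·(3 - 38) - 25 ≡ 3. → (38, 3)
3B = (38, 3).
Finally 3A + 3B:
(40, 20) + (38, 3). λ = (3 - 20)/(38 - 40) ≡ 24/39 mod 41. 39⁻¹ ≡ 20 (mod 41), so λ ≡ 29.
  x = λ² - 40 - 38 = 841 - 78 ≡ 25; y = λ·(40 - 25) - 20 ≡ 5. → (25, 5)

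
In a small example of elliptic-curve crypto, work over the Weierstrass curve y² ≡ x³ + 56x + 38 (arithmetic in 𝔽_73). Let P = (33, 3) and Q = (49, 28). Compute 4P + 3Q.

First 4P:
Double-and-add on 4 = (100)₂. Start with P = (33, 3) for the leading 1-bit.
double: tangent at (33, 3): λ = (3·33² + 56)/(2·3) ≡ 38/6. 6⁻¹ ≡ 61 (mod 73), so λ ≡ 38·61 ≡ 55.
  x = λ² - 33 - 33 = 3025 - 66 ≡ 39; y = λ·(33 - 39) - 3 ≡ 32. → (39, 32)
double: tangent at (39, 32): λ = (3·39² + 56)/(2·32) ≡ 20/64. 64⁻¹ ≡ 8 (mod 73), so λ ≡ 20·8 ≡ 14.
  x = λ² - 39 - 39 = 196 - 78 ≡ 45; y = λ·(39 - 45) - 32 ≡ 30. → (45, 30)
4P = (45, 30).
Next 3Q:
Repeated addition: build up to 3Q.
2Q: tangent at (49, 28): λ = (3·49² + 56)/(2·28) ≡ 32/56. 56⁻¹ ≡ 30 (mod 73), so λ ≡ 32·30 ≡ 11.
  x = λ² - 49 - 49 = 121 - 98 ≡ 23; y = λ·(49 - 23) - 28 ≡ 39. → (23, 39)
3Q: (23, 39) + (49, 28). λ = (28 - 39)/(49 - 23) ≡ 62/26 mod 73. 26⁻¹ ≡ 59 (mod 73) since 26·59 = 1534 ≡ 1, so λ ≡ 8.
  x = λ² - 23 - 49 = 64 - 72 ≡ 65; y = λ·(23 - 65) - 39 ≡ 63. → (65, 63)
3Q = (65, 63).
Finally 4P + 3Q:
(45, 30) + (65, 63). λ = (63 - 30)/(65 - 45) ≡ 33/20 mod 73. 20⁻¹ ≡ 11 (mod 73), so λ ≡ 71.
  x = λ² - 45 - 65 = 5041 - 110 ≡ 40; y = λ·(45 - 40) - 30 ≡ 33. → (40, 33)

(40, 33)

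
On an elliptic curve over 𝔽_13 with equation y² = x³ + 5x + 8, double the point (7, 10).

tangent at (7, 10): λ = (3·7² + 5)/(2·10) ≡ 9/7. 7⁻¹ ≡ 2 (mod 13), so λ ≡ 9·2 ≡ 5.
  x = λ² - 7 - 7 = 25 - 14 ≡ 11; y = λ·(7 - 11) - 10 ≡ 9. → (11, 9)

(11, 9)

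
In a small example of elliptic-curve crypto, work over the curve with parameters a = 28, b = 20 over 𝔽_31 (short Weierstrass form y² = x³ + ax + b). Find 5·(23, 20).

(23, 11)

Write G = (23, 20).
Double-and-add on 5 = (101)₂. Start with G = (23, 20) for the leading 1-bit.
double: tangent at (23, 20): λ = (3·23² + 28)/(2·20) ≡ 3/9. 9⁻¹ ≡ 7 (mod 31), so λ ≡ 3·7 ≡ 21.
  x = λ² - 23 - 23 = 441 - 46 ≡ 23; y = λ·(23 - 23) - 20 ≡ 11. → (23, 11)
double: tangent at (23, 11): λ = (3·23² + 28)/(2·11) ≡ 3/22. 22⁻¹ ≡ 24 (mod 31), so λ ≡ 3·24 ≡ 10.
  x = λ² - 23 - 23 = 100 - 46 ≡ 23; y = λ·(23 - 23) - 11 ≡ 20. → (23, 20)
add G: tangent at (23, 20): λ = (3·23² + 28)/(2·20) ≡ 3/9. 9⁻¹ ≡ 7 (mod 31), so λ ≡ 3·7 ≡ 21.
  x = λ² - 23 - 23 = 441 - 46 ≡ 23; y = λ·(23 - 23) - 20 ≡ 11. → (23, 11)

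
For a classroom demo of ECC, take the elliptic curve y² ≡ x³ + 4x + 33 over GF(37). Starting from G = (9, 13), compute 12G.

(7, 21)

Repeated addition: build up to 12G.
2G: tangent at (9, 13): λ = (3·9² + 4)/(2·13) ≡ 25/26. 26⁻¹ ≡ 10 (mod 37), so λ ≡ 25·10 ≡ 28.
  x = λ² - 9 - 9 = 784 - 18 ≡ 26; y = λ·(9 - 26) - 13 ≡ 29. → (26, 29)
3G: (26, 29) + (9, 13). λ = (13 - 29)/(9 - 26) ≡ 21/20 mod 37. 20⁻¹ ≡ 13 (mod 37), so λ ≡ 14.
  x = λ² - 26 - 9 = 196 - 35 ≡ 13; y = λ·(26 - 13) - 29 ≡ 5. → (13, 5)
4G: (13, 5) + (9, 13). λ = (13 - 5)/(9 - 13) ≡ 8/33 mod 37. 33⁻¹ ≡ 9 (mod 37), so λ ≡ 35.
  x = λ² - 13 - 9 = 1225 - 22 ≡ 19; y = λ·(13 - 19) - 5 ≡ 7. → (19, 7)
5G: (19, 7) + (9, 13). λ = (13 - 7)/(9 - 19) ≡ 6/27 mod 37. 27⁻¹ ≡ 11 (mod 37), so λ ≡ 29.
  x = λ² - 19 - 9 = 841 - 28 ≡ 36; y = λ·(19 - 36) - 7 ≡ 18. → (36, 18)
6G: (36, 18) + (9, 13). λ = (13 - 18)/(9 - 36) ≡ 32/10 mod 37. 10⁻¹ ≡ 26 (mod 37), so λ ≡ 18.
  x = λ² - 36 - 9 = 324 - 45 ≡ 20; y = λ·(36 - 20) - 18 ≡ 11. → (20, 11)
7G: (20, 11) + (9, 13). λ = (13 - 11)/(9 - 20) ≡ 2/26 mod 37. 26⁻¹ ≡ 10 (mod 37), so λ ≡ 20.
  x = λ² - 20 - 9 = 400 - 29 ≡ 1; y = λ·(20 - 1) - 11 ≡ 36. → (1, 36)
8G: (1, 36) + (9, 13). λ = (13 - 36)/(9 - 1) ≡ 14/8 mod 37. 8⁻¹ ≡ 14 (mod 37), so λ ≡ 11.
  x = λ² - 1 - 9 = 121 - 10 ≡ 0; y = λ·(1 - 0) - 36 ≡ 12. → (0, 12)
9G: (0, 12) + (9, 13). λ = (13 - 12)/(9 - 0) ≡ 1/9 mod 37. 9⁻¹ ≡ 33 (mod 37), so λ ≡ 33.
  x = λ² - 0 - 9 = 1089 - 9 ≡ 7; y = λ·(0 - 7) - 12 ≡ 16. → (7, 16)
10G: (7, 16) + (9, 13). λ = (13 - 16)/(9 - 7) ≡ 34/2 mod 37. 2⁻¹ ≡ 19 (mod 37), so λ ≡ 17.
  x = λ² - 7 - 9 = 289 - 16 ≡ 14; y = λ·(7 - 14) - 16 ≡ 13. → (14, 13)
11G: (14, 13) + (9, 13). λ = (13 - 13)/(9 - 14) ≡ 0/32 mod 37. 32⁻¹ ≡ 22 (mod 37), so λ ≡ 0.
  x = λ² - 14 - 9 = 0 - 23 ≡ 14; y = λ·(14 - 14) - 13 ≡ 24. → (14, 24)
12G: (14, 24) + (9, 13). λ = (13 - 24)/(9 - 14) ≡ 26/32 mod 37. 32⁻¹ ≡ 22 (mod 37), so λ ≡ 17.
  x = λ² - 14 - 9 = 289 - 23 ≡ 7; y = λ·(14 - 7) - 24 ≡ 21. → (7, 21)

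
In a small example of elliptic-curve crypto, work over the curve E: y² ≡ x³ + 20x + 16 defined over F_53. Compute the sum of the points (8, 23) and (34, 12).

(8, 23) + (34, 12). λ = (12 - 23)/(34 - 8) ≡ 42/26 mod 53. 26⁻¹ ≡ 51 (mod 53), so λ ≡ 22.
  x = λ² - 8 - 34 = 484 - 42 ≡ 18; y = λ·(8 - 18) - 23 ≡ 22. → (18, 22)

(18, 22)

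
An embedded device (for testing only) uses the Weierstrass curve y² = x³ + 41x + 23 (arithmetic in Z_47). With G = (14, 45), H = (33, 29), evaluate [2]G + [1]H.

First 2G:
Repeated addition: build up to 2G.
2G: tangent at (14, 45): λ = (3·14² + 41)/(2·45) ≡ 18/43. 43⁻¹ ≡ 35 (mod 47) since 43·35 = 1505 ≡ 1, so λ ≡ 18·35 ≡ 19.
  x = λ² - 14 - 14 = 361 - 28 ≡ 4; y = λ·(14 - 4) - 45 ≡ 4. → (4, 4)
2G = (4, 4).
Finally 2G + H:
(4, 4) + (33, 29). λ = (29 - 4)/(33 - 4) ≡ 25/29 mod 47. 29⁻¹ ≡ 13 (mod 47), so λ ≡ 43.
  x = λ² - 4 - 33 = 1849 - 37 ≡ 26; y = λ·(4 - 26) - 4 ≡ 37. → (26, 37)

(26, 37)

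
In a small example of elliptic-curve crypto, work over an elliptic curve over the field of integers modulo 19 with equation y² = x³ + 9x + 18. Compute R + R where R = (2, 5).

(12, 12)

tangent at (2, 5): λ = (3·2² + 9)/(2·5) ≡ 2/10. 10⁻¹ ≡ 2 (mod 19), so λ ≡ 2·2 ≡ 4.
  x = λ² - 2 - 2 = 16 - 4 ≡ 12; y = λ·(2 - 12) - 5 ≡ 12. → (12, 12)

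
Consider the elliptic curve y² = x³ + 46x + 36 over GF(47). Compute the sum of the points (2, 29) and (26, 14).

(26, 33)

(2, 29) + (26, 14). λ = (14 - 29)/(26 - 2) ≡ 32/24 mod 47. 24⁻¹ ≡ 2 (mod 47) since 24·2 = 48 ≡ 1, so λ ≡ 17.
  x = λ² - 2 - 26 = 289 - 28 ≡ 26; y = λ·(2 - 26) - 29 ≡ 33. → (26, 33)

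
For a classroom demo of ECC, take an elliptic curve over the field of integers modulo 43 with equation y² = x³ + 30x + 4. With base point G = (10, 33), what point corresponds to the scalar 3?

(23, 41)

Repeated addition: build up to 3G.
2G: tangent at (10, 33): λ = (3·10² + 30)/(2·33) ≡ 29/23. 23⁻¹ ≡ 15 (mod 43) since 23·15 = 345 ≡ 1, so λ ≡ 29·15 ≡ 5.
  x = λ² - 10 - 10 = 25 - 20 ≡ 5; y = λ·(10 - 5) - 33 ≡ 35. → (5, 35)
3G: (5, 35) + (10, 33). λ = (33 - 35)/(10 - 5) ≡ 41/5 mod 43. 5⁻¹ ≡ 26 (mod 43) since 5·26 = 130 ≡ 1, so λ ≡ 34.
  x = λ² - 5 - 10 = 1156 - 15 ≡ 23; y = λ·(5 - 23) - 35 ≡ 41. → (23, 41)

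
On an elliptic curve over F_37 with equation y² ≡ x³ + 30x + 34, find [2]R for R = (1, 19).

(14, 33)

tangent at (1, 19): λ = (3·1² + 30)/(2·19) ≡ 33/1. 1⁻¹ ≡ 1 (mod 37), so λ ≡ 33·1 ≡ 33.
  x = λ² - 1 - 1 = 1089 - 2 ≡ 14; y = λ·(1 - 14) - 19 ≡ 33. → (14, 33)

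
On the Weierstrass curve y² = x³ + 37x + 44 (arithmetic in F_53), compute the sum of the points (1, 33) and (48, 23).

(1, 33) + (48, 23). λ = (23 - 33)/(48 - 1) ≡ 43/47 mod 53. 47⁻¹ ≡ 44 (mod 53), so λ ≡ 37.
  x = λ² - 1 - 48 = 1369 - 49 ≡ 48; y = λ·(1 - 48) - 33 ≡ 30. → (48, 30)

(48, 30)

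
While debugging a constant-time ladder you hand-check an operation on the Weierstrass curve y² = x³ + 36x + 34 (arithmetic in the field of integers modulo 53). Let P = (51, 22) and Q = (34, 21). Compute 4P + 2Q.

First 4P:
Repeated addition: build up to 4P.
2P: tangent at (51, 22): λ = (3·51² + 36)/(2·22) ≡ 48/44. 44⁻¹ ≡ 47 (mod 53), so λ ≡ 48·47 ≡ 30.
  x = λ² - 51 - 51 = 900 - 102 ≡ 3; y = λ·(51 - 3) - 22 ≡ 40. → (3, 40)
3P: (3, 40) + (51, 22). λ = (22 - 40)/(51 - 3) ≡ 35/48 mod 53. 48⁻¹ ≡ 21 (mod 53) since 48·21 = 1008 ≡ 1, so λ ≡ 46.
  x = λ² - 3 - 51 = 2116 - 54 ≡ 48; y = λ·(3 - 48) - 40 ≡ 10. → (48, 10)
4P: (48, 10) + (51, 22). λ = (22 - 10)/(51 - 48) ≡ 12/3 mod 53. 3⁻¹ ≡ 18 (mod 53), so λ ≡ 4.
  x = λ² - 48 - 51 = 16 - 99 ≡ 23; y = λ·(48 - 23) - 10 ≡ 37. → (23, 37)
4P = (23, 37).
Next 2Q:
Repeated addition: build up to 2Q.
2Q: tangent at (34, 21): λ = (3·34² + 36)/(2·21) ≡ 6/42. 42⁻¹ ≡ 24 (mod 53), so λ ≡ 6·24 ≡ 38.
  x = λ² - 34 - 34 = 1444 - 68 ≡ 51; y = λ·(34 - 51) - 21 ≡ 22. → (51, 22)
2Q = (51, 22).
Finally 4P + 2Q:
(23, 37) + (51, 22). λ = (22 - 37)/(51 - 23) ≡ 38/28 mod 53. 28⁻¹ ≡ 36 (mod 53), so λ ≡ 43.
  x = λ² - 23 - 51 = 1849 - 74 ≡ 26; y = λ·(23 - 26) - 37 ≡ 46. → (26, 46)

(26, 46)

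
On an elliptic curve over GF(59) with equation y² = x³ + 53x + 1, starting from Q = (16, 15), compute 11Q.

(55, 16)

Double-and-add on 11 = (1011)₂. Start with Q = (16, 15) for the leading 1-bit.
double: tangent at (16, 15): λ = (3·16² + 53)/(2·15) ≡ 54/30. 30⁻¹ ≡ 2 (mod 59), so λ ≡ 54·2 ≡ 49.
  x = λ² - 16 - 16 = 2401 - 32 ≡ 9; y = λ·(16 - 9) - 15 ≡ 33. → (9, 33)
double: tangent at (9, 33): λ = (3·9² + 53)/(2·33) ≡ 1/7. 7⁻¹ ≡ 17 (mod 59) since 7·17 = 119 ≡ 1, so λ ≡ 1·17 ≡ 17.
  x = λ² - 9 - 9 = 289 - 18 ≡ 35; y = λ·(9 - 35) - 33 ≡ 56. → (35, 56)
add Q: (35, 56) + (16, 15). λ = (15 - 56)/(16 - 35) ≡ 18/40 mod 59. 40⁻¹ ≡ 31 (mod 59), so λ ≡ 27.
  x = λ² - 35 - 16 = 729 - 51 ≡ 29; y = λ·(35 - 29) - 56 ≡ 47. → (29, 47)
double: tangent at (29, 47): λ = (3·29² + 53)/(2·47) ≡ 39/35. 35⁻¹ ≡ 27 (mod 59) since 35·27 = 945 ≡ 1, so λ ≡ 39·27 ≡ 50.
  x = λ² - 29 - 29 = 2500 - 58 ≡ 23; y = λ·(29 - 23) - 47 ≡ 17. → (23, 17)
add Q: (23, 17) + (16, 15). λ = (15 - 17)/(16 - 23) ≡ 57/52 mod 59. 52⁻¹ ≡ 42 (mod 59) since 52·42 = 2184 ≡ 1, so λ ≡ 34.
  x = λ² - 23 - 16 = 1156 - 39 ≡ 55; y = λ·(23 - 55) - 17 ≡ 16. → (55, 16)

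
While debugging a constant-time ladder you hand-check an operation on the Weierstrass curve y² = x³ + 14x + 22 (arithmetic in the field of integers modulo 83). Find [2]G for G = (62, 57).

(80, 77)

tangent at (62, 57): λ = (3·62² + 14)/(2·57) ≡ 9/31. 31⁻¹ ≡ 75 (mod 83) since 31·75 = 2325 ≡ 1, so λ ≡ 9·75 ≡ 11.
  x = λ² - 62 - 62 = 121 - 124 ≡ 80; y = λ·(62 - 80) - 57 ≡ 77. → (80, 77)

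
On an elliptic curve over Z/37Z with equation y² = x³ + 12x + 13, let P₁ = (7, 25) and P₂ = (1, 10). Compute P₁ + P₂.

(7, 25) + (1, 10). λ = (10 - 25)/(1 - 7) ≡ 22/31 mod 37. 31⁻¹ ≡ 6 (mod 37), so λ ≡ 21.
  x = λ² - 7 - 1 = 441 - 8 ≡ 26; y = λ·(7 - 26) - 25 ≡ 20. → (26, 20)

(26, 20)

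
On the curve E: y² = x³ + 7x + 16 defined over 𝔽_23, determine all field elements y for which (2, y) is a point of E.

none

x³ + 7x + 16 = 38 ≡ 15 (mod 23).
15 is a non-residue mod 23; no y exists.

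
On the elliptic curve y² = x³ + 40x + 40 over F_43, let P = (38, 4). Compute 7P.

Double-and-add on 7 = (111)₂. Start with P = (38, 4) for the leading 1-bit.
double: tangent at (38, 4): λ = (3·38² + 40)/(2·4) ≡ 29/8. 8⁻¹ ≡ 27 (mod 43) since 8·27 = 216 ≡ 1, so λ ≡ 29·27 ≡ 9.
  x = λ² - 38 - 38 = 81 - 76 ≡ 5; y = λ·(38 - 5) - 4 ≡ 35. → (5, 35)
add P: (5, 35) + (38, 4). λ = (4 - 35)/(38 - 5) ≡ 12/33 mod 43. 33⁻¹ ≡ 30 (mod 43), so λ ≡ 16.
  x = λ² - 5 - 38 = 256 - 43 ≡ 41; y = λ·(5 - 41) - 35 ≡ 34. → (41, 34)
double: tangent at (41, 34): λ = (3·41² + 40)/(2·34) ≡ 9/25. 25⁻¹ ≡ 31 (mod 43) since 25·31 = 775 ≡ 1, so λ ≡ 9·31 ≡ 21.
  x = λ² - 41 - 41 = 441 - 82 ≡ 15; y = λ·(41 - 15) - 34 ≡ 39. → (15, 39)
add P: (15, 39) + (38, 4). λ = (4 - 39)/(38 - 15) ≡ 8/23 mod 43. 23⁻¹ ≡ 15 (mod 43) since 23·15 = 345 ≡ 1, so λ ≡ 34.
  x = λ² - 15 - 38 = 1156 - 53 ≡ 28; y = λ·(15 - 28) - 39 ≡ 35. → (28, 35)

(28, 35)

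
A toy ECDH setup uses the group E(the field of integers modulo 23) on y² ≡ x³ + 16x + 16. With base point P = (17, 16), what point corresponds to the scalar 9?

Repeated addition: build up to 9P.
2P: tangent at (17, 16): λ = (3·17² + 16)/(2·16) ≡ 9/9. 9⁻¹ ≡ 18 (mod 23), so λ ≡ 9·18 ≡ 1.
  x = λ² - 17 - 17 = 1 - 34 ≡ 13; y = λ·(17 - 13) - 16 ≡ 11. → (13, 11)
3P: (13, 11) + (17, 16). λ = (16 - 11)/(17 - 13) ≡ 5/4 mod 23. 4⁻¹ ≡ 6 (mod 23), so λ ≡ 7.
  x = λ² - 13 - 17 = 49 - 30 ≡ 19; y = λ·(13 - 19) - 11 ≡ 16. → (19, 16)
4P: (19, 16) + (17, 16). λ = (16 - 16)/(17 - 19) ≡ 0/21 mod 23. 21⁻¹ ≡ 11 (mod 23), so λ ≡ 0.
  x = λ² - 19 - 17 = 0 - 36 ≡ 10; y = λ·(19 - 10) - 16 ≡ 7. → (10, 7)
5P: (10, 7) + (17, 16). λ = (16 - 7)/(17 - 10) ≡ 9/7 mod 23. 7⁻¹ ≡ 10 (mod 23) since 7·10 = 70 ≡ 1, so λ ≡ 21.
  x = λ² - 10 - 17 = 441 - 27 ≡ 0; y = λ·(10 - 0) - 7 ≡ 19. → (0, 19)
6P: (0, 19) + (17, 16). λ = (16 - 19)/(17 - 0) ≡ 20/17 mod 23. 17⁻¹ ≡ 19 (mod 23), so λ ≡ 12.
  x = λ² - 0 - 17 = 144 - 17 ≡ 12; y = λ·(0 - 12) - 19 ≡ 21. → (12, 21)
7P: (12, 21) + (17, 16). λ = (16 - 21)/(17 - 12) ≡ 18/5 mod 23. 5⁻¹ ≡ 14 (mod 23) since 5·14 = 70 ≡ 1, so λ ≡ 22.
  x = λ² - 12 - 17 = 484 - 29 ≡ 18; y = λ·(12 - 18) - 21 ≡ 8. → (18, 8)
8P: (18, 8) + (17, 16). λ = (16 - 8)/(17 - 18) ≡ 8/22 mod 23. 22⁻¹ ≡ 22 (mod 23), so λ ≡ 15.
  x = λ² - 18 - 17 = 225 - 35 ≡ 6; y = λ·(18 - 6) - 8 ≡ 11. → (6, 11)
9P: (6, 11) + (17, 16). λ = (16 - 11)/(17 - 6) ≡ 5/11 mod 23. 11⁻¹ ≡ 21 (mod 23) since 11·21 = 231 ≡ 1, so λ ≡ 13.
  x = λ² - 6 - 17 = 169 - 23 ≡ 8; y = λ·(6 - 8) - 11 ≡ 9. → (8, 9)

(8, 9)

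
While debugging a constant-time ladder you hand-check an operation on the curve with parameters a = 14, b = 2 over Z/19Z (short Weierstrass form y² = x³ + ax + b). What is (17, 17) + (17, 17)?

(13, 14)

tangent at (17, 17): λ = (3·17² + 14)/(2·17) ≡ 7/15. 15⁻¹ ≡ 14 (mod 19) since 15·14 = 210 ≡ 1, so λ ≡ 7·14 ≡ 3.
  x = λ² - 17 - 17 = 9 - 34 ≡ 13; y = λ·(17 - 13) - 17 ≡ 14. → (13, 14)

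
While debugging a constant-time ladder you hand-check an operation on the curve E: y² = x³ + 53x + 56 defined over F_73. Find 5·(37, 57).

(32, 65)

Write P = (37, 57).
Double-and-add on 5 = (101)₂. Start with P = (37, 57) for the leading 1-bit.
double: tangent at (37, 57): λ = (3·37² + 53)/(2·57) ≡ 72/41. 41⁻¹ ≡ 57 (mod 73), so λ ≡ 72·57 ≡ 16.
  x = λ² - 37 - 37 = 256 - 74 ≡ 36; y = λ·(37 - 36) - 57 ≡ 32. → (36, 32)
double: tangent at (36, 32): λ = (3·36² + 53)/(2·32) ≡ 72/64. 64⁻¹ ≡ 8 (mod 73), so λ ≡ 72·8 ≡ 65.
  x = λ² - 36 - 36 = 4225 - 72 ≡ 65; y = λ·(36 - 65) - 32 ≡ 54. → (65, 54)
add P: (65, 54) + (37, 57). λ = (57 - 54)/(37 - 65) ≡ 3/45 mod 73. 45⁻¹ ≡ 13 (mod 73), so λ ≡ 39.
  x = λ² - 65 - 37 = 1521 - 102 ≡ 32; y = λ·(65 - 32) - 54 ≡ 65. → (32, 65)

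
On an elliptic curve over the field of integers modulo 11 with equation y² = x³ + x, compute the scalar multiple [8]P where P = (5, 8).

Repeated addition: build up to 8P.
2P: tangent at (5, 8): λ = (3·5² + 1)/(2·8) ≡ 10/5. 5⁻¹ ≡ 9 (mod 11), so λ ≡ 10·9 ≡ 2.
  x = λ² - 5 - 5 = 4 - 10 ≡ 5; y = λ·(5 - 5) - 8 ≡ 3. → (5, 3)
3P: (5, 3) + (5, 8): same x and y₁ ≡ -y₂, so the sum is ∞.
4P: ∞ + (5, 8) = (5, 8) (identity).
5P: tangent at (5, 8): λ = (3·5² + 1)/(2·8) ≡ 10/5. 5⁻¹ ≡ 9 (mod 11), so λ ≡ 10·9 ≡ 2.
  x = λ² - 5 - 5 = 4 - 10 ≡ 5; y = λ·(5 - 5) - 8 ≡ 3. → (5, 3)
6P: (5, 3) + (5, 8): same x and y₁ ≡ -y₂, so the sum is ∞.
7P: ∞ + (5, 8) = (5, 8) (identity).
8P: tangent at (5, 8): λ = (3·5² + 1)/(2·8) ≡ 10/5. 5⁻¹ ≡ 9 (mod 11) since 5·9 = 45 ≡ 1, so λ ≡ 10·9 ≡ 2.
  x = λ² - 5 - 5 = 4 - 10 ≡ 5; y = λ·(5 - 5) - 8 ≡ 3. → (5, 3)

(5, 3)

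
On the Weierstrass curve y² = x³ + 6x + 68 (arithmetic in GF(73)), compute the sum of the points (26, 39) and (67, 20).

(51, 26)

(26, 39) + (67, 20). λ = (20 - 39)/(67 - 26) ≡ 54/41 mod 73. 41⁻¹ ≡ 57 (mod 73), so λ ≡ 12.
  x = λ² - 26 - 67 = 144 - 93 ≡ 51; y = λ·(26 - 51) - 39 ≡ 26. → (51, 26)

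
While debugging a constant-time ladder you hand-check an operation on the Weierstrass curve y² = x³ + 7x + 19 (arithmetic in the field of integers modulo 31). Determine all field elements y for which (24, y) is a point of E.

none

x³ + 7x + 19 = 14011 ≡ 30 (mod 31).
30 is a non-residue mod 31; no y exists.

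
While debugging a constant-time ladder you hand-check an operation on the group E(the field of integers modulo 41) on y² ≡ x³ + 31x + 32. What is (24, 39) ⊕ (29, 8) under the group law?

(24, 39) + (29, 8). λ = (8 - 39)/(29 - 24) ≡ 10/5 mod 41. 5⁻¹ ≡ 33 (mod 41), so λ ≡ 2.
  x = λ² - 24 - 29 = 4 - 53 ≡ 33; y = λ·(24 - 33) - 39 ≡ 25. → (33, 25)

(33, 25)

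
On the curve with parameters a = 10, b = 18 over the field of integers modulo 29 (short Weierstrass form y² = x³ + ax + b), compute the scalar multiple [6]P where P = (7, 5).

Double-and-add on 6 = (110)₂. Start with P = (7, 5) for the leading 1-bit.
double: tangent at (7, 5): λ = (3·7² + 10)/(2·5) ≡ 12/10. 10⁻¹ ≡ 3 (mod 29), so λ ≡ 12·3 ≡ 7.
  x = λ² - 7 - 7 = 49 - 14 ≡ 6; y = λ·(7 - 6) - 5 ≡ 2. → (6, 2)
add P: (6, 2) + (7, 5). λ = (5 - 2)/(7 - 6) ≡ 3/1 mod 29. 1⁻¹ ≡ 1 (mod 29) since 1·1 = 1 ≡ 1, so λ ≡ 3.
  x = λ² - 6 - 7 = 9 - 13 ≡ 25; y = λ·(6 - 25) - 2 ≡ 28. → (25, 28)
double: tangent at (25, 28): λ = (3·25² + 10)/(2·28) ≡ 0/27. 27⁻¹ ≡ 14 (mod 29), so λ ≡ 0·14 ≡ 0.
  x = λ² - 25 - 25 = 0 - 50 ≡ 8; y = λ·(25 - 8) - 28 ≡ 1. → (8, 1)

(8, 1)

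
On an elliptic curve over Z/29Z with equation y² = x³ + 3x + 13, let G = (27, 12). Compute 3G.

(13, 25)

Repeated addition: build up to 3G.
2G: tangent at (27, 12): λ = (3·27² + 3)/(2·12) ≡ 15/24. 24⁻¹ ≡ 23 (mod 29), so λ ≡ 15·23 ≡ 26.
  x = λ² - 27 - 27 = 676 - 54 ≡ 13; y = λ·(27 - 13) - 12 ≡ 4. → (13, 4)
3G: (13, 4) + (27, 12). λ = (12 - 4)/(27 - 13) ≡ 8/14 mod 29. 14⁻¹ ≡ 27 (mod 29), so λ ≡ 13.
  x = λ² - 13 - 27 = 169 - 40 ≡ 13; y = λ·(13 - 13) - 4 ≡ 25. → (13, 25)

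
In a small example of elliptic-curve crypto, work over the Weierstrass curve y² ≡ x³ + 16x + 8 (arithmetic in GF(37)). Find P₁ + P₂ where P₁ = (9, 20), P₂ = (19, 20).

(9, 20) + (19, 20). λ = (20 - 20)/(19 - 9) ≡ 0/10 mod 37. 10⁻¹ ≡ 26 (mod 37), so λ ≡ 0.
  x = λ² - 9 - 19 = 0 - 28 ≡ 9; y = λ·(9 - 9) - 20 ≡ 17. → (9, 17)

(9, 17)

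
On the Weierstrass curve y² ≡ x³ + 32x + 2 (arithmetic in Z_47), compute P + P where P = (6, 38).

tangent at (6, 38): λ = (3·6² + 32)/(2·38) ≡ 46/29. 29⁻¹ ≡ 13 (mod 47) since 29·13 = 377 ≡ 1, so λ ≡ 46·13 ≡ 34.
  x = λ² - 6 - 6 = 1156 - 12 ≡ 16; y = λ·(6 - 16) - 38 ≡ 45. → (16, 45)

(16, 45)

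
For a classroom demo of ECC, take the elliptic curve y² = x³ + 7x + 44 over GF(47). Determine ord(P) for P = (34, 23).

2P: tangent at (34, 23): λ = (3·34² + 7)/(2·23) ≡ 44/46. 46⁻¹ ≡ 46 (mod 47), so λ ≡ 44·46 ≡ 3.
  x = λ² - 34 - 34 = 9 - 68 ≡ 35; y = λ·(34 - 35) - 23 ≡ 21. → (35, 21)
3P: (35, 21) + (34, 23). λ = (23 - 21)/(34 - 35) ≡ 2/46 mod 47. 46⁻¹ ≡ 46 (mod 47) since 46·46 = 2116 ≡ 1, so λ ≡ 45.
  x = λ² - 35 - 34 = 2025 - 69 ≡ 29; y = λ·(35 - 29) - 21 ≡ 14. → (29, 14)
4P: (29, 14) + (34, 23). λ = (23 - 14)/(34 - 29) ≡ 9/5 mod 47. 5⁻¹ ≡ 19 (mod 47), so λ ≡ 30.
  x = λ² - 29 - 34 = 900 - 63 ≡ 38; y = λ·(29 - 38) - 14 ≡ 45. → (38, 45)
5P: (38, 45) + (34, 23). λ = (23 - 45)/(34 - 38) ≡ 25/43 mod 47. 43⁻¹ ≡ 35 (mod 47), so λ ≡ 29.
  x = λ² - 38 - 34 = 841 - 72 ≡ 17; y = λ·(38 - 17) - 45 ≡ 0. → (17, 0)
6P: (17, 0) + (34, 23). λ = (23 - 0)/(34 - 17) ≡ 23/17 mod 47. 17⁻¹ ≡ 36 (mod 47), so λ ≡ 29.
  x = λ² - 17 - 34 = 841 - 51 ≡ 38; y = λ·(17 - 38) - 0 ≡ 2. → (38, 2)
7P: (38, 2) + (34, 23). λ = (23 - 2)/(34 - 38) ≡ 21/43 mod 47. 43⁻¹ ≡ 35 (mod 47), so λ ≡ 30.
  x = λ² - 38 - 34 = 900 - 72 ≡ 29; y = λ·(38 - 29) - 2 ≡ 33. → (29, 33)
8P: (29, 33) + (34, 23). λ = (23 - 33)/(34 - 29) ≡ 37/5 mod 47. 5⁻¹ ≡ 19 (mod 47), so λ ≡ 45.
  x = λ² - 29 - 34 = 2025 - 63 ≡ 35; y = λ·(29 - 35) - 33 ≡ 26. → (35, 26)
9P: (35, 26) + (34, 23). λ = (23 - 26)/(34 - 35) ≡ 44/46 mod 47. 46⁻¹ ≡ 46 (mod 47), so λ ≡ 3.
  x = λ² - 35 - 34 = 9 - 69 ≡ 34; y = λ·(35 - 34) - 26 ≡ 24. → (34, 24)
10P: (34, 24) + (34, 23): same x and y₁ ≡ -y₂, so the sum is 𝒪.
10P = 𝒪, so the order is 10.

10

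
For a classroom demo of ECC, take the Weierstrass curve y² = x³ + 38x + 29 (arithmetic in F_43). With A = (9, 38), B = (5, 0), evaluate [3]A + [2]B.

(18, 40)

First 3A:
Repeated addition: build up to 3A.
2A: tangent at (9, 38): λ = (3·9² + 38)/(2·38) ≡ 23/33. 33⁻¹ ≡ 30 (mod 43), so λ ≡ 23·30 ≡ 2.
  x = λ² - 9 - 9 = 4 - 18 ≡ 29; y = λ·(9 - 29) - 38 ≡ 8. → (29, 8)
3A: (29, 8) + (9, 38). λ = (38 - 8)/(9 - 29) ≡ 30/23 mod 43. 23⁻¹ ≡ 15 (mod 43) since 23·15 = 345 ≡ 1, so λ ≡ 20.
  x = λ² - 29 - 9 = 400 - 38 ≡ 18; y = λ·(29 - 18) - 8 ≡ 40. → (18, 40)
3A = (18, 40).
Next 2B:
Repeated addition: build up to 2B.
2B: (5, 0) + (5, 0): same x and y₁ ≡ -y₂, so the sum is O.
2B = O.
Finally 3A + 2B:
(18, 40) + O = (18, 40) (identity).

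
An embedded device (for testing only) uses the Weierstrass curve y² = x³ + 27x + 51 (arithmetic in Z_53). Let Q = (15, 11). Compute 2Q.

(32, 44)

tangent at (15, 11): λ = (3·15² + 27)/(2·11) ≡ 13/22. 22⁻¹ ≡ 41 (mod 53) since 22·41 = 902 ≡ 1, so λ ≡ 13·41 ≡ 3.
  x = λ² - 15 - 15 = 9 - 30 ≡ 32; y = λ·(15 - 32) - 11 ≡ 44. → (32, 44)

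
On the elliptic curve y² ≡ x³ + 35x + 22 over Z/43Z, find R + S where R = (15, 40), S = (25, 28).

(1, 12)

(15, 40) + (25, 28). λ = (28 - 40)/(25 - 15) ≡ 31/10 mod 43. 10⁻¹ ≡ 13 (mod 43), so λ ≡ 16.
  x = λ² - 15 - 25 = 256 - 40 ≡ 1; y = λ·(15 - 1) - 40 ≡ 12. → (1, 12)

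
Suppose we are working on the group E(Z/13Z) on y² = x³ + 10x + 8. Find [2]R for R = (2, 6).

tangent at (2, 6): λ = (3·2² + 10)/(2·6) ≡ 9/12. 12⁻¹ ≡ 12 (mod 13), so λ ≡ 9·12 ≡ 4.
  x = λ² - 2 - 2 = 16 - 4 ≡ 12; y = λ·(2 - 12) - 6 ≡ 6. → (12, 6)

(12, 6)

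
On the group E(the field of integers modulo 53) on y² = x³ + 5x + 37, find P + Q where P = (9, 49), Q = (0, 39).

(9, 49) + (0, 39). λ = (39 - 49)/(0 - 9) ≡ 43/44 mod 53. 44⁻¹ ≡ 47 (mod 53) since 44·47 = 2068 ≡ 1, so λ ≡ 7.
  x = λ² - 9 - 0 = 49 - 9 ≡ 40; y = λ·(9 - 40) - 49 ≡ 52. → (40, 52)

(40, 52)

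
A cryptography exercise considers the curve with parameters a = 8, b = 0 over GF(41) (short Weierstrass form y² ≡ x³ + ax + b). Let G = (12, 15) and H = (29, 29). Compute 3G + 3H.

(33, 30)

First 3G:
Repeated addition: build up to 3G.
2G: tangent at (12, 15): λ = (3·12² + 8)/(2·15) ≡ 30/30. 30⁻¹ ≡ 26 (mod 41), so λ ≡ 30·26 ≡ 1.
  x = λ² - 12 - 12 = 1 - 24 ≡ 18; y = λ·(12 - 18) - 15 ≡ 20. → (18, 20)
3G: (18, 20) + (12, 15). λ = (15 - 20)/(12 - 18) ≡ 36/35 mod 41. 35⁻¹ ≡ 34 (mod 41) since 35·34 = 1190 ≡ 1, so λ ≡ 35.
  x = λ² - 18 - 12 = 1225 - 30 ≡ 6; y = λ·(18 - 6) - 20 ≡ 31. → (6, 31)
3G = (6, 31).
Next 3H:
Repeated addition: build up to 3H.
2H: tangent at (29, 29): λ = (3·29² + 8)/(2·29) ≡ 30/17. 17⁻¹ ≡ 29 (mod 41), so λ ≡ 30·29 ≡ 9.
  x = λ² - 29 - 29 = 81 - 58 ≡ 23; y = λ·(29 - 23) - 29 ≡ 25. → (23, 25)
3H: (23, 25) + (29, 29). λ = (29 - 25)/(29 - 23) ≡ 4/6 mod 41. 6⁻¹ ≡ 7 (mod 41) since 6·7 = 42 ≡ 1, so λ ≡ 28.
  x = λ² - 23 - 29 = 784 - 52 ≡ 35; y = λ·(23 - 35) - 25 ≡ 8. → (35, 8)
3H = (35, 8).
Finally 3G + 3H:
(6, 31) + (35, 8). λ = (8 - 31)/(35 - 6) ≡ 18/29 mod 41. 29⁻¹ ≡ 17 (mod 41), so λ ≡ 19.
  x = λ² - 6 - 35 = 361 - 41 ≡ 33; y = λ·(6 - 33) - 31 ≡ 30. → (33, 30)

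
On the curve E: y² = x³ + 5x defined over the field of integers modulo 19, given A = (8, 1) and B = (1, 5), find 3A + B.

(8, 1)

First 3A:
Repeated addition: build up to 3A.
2A: tangent at (8, 1): λ = (3·8² + 5)/(2·1) ≡ 7/2. 2⁻¹ ≡ 10 (mod 19) since 2·10 = 20 ≡ 1, so λ ≡ 7·10 ≡ 13.
  x = λ² - 8 - 8 = 169 - 16 ≡ 1; y = λ·(8 - 1) - 1 ≡ 14. → (1, 14)
3A: (1, 14) + (8, 1). λ = (1 - 14)/(8 - 1) ≡ 6/7 mod 19. 7⁻¹ ≡ 11 (mod 19) since 7·11 = 77 ≡ 1, so λ ≡ 9.
  x = λ² - 1 - 8 = 81 - 9 ≡ 15; y = λ·(1 - 15) - 14 ≡ 12. → (15, 12)
3A = (15, 12).
Finally 3A + B:
(15, 12) + (1, 5). λ = (5 - 12)/(1 - 15) ≡ 12/5 mod 19. 5⁻¹ ≡ 4 (mod 19), so λ ≡ 10.
  x = λ² - 15 - 1 = 100 - 16 ≡ 8; y = λ·(15 - 8) - 12 ≡ 1. → (8, 1)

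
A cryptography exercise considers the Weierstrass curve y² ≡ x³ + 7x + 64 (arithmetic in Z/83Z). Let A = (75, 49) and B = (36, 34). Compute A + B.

(8, 47)

(75, 49) + (36, 34). λ = (34 - 49)/(36 - 75) ≡ 68/44 mod 83. 44⁻¹ ≡ 17 (mod 83) since 44·17 = 748 ≡ 1, so λ ≡ 77.
  x = λ² - 75 - 36 = 5929 - 111 ≡ 8; y = λ·(75 - 8) - 49 ≡ 47. → (8, 47)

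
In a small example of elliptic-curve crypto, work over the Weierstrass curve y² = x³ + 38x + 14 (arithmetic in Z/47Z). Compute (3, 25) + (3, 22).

The two points share x = 3 and their y-coordinates satisfy 25 + 22 ≡ 0 (mod 47), so they are inverses. Their sum is ∞.

O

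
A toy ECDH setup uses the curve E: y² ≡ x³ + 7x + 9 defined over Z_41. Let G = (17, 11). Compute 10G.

Repeated addition: build up to 10G.
2G: tangent at (17, 11): λ = (3·17² + 7)/(2·11) ≡ 13/22. 22⁻¹ ≡ 28 (mod 41), so λ ≡ 13·28 ≡ 36.
  x = λ² - 17 - 17 = 1296 - 34 ≡ 32; y = λ·(17 - 32) - 11 ≡ 23. → (32, 23)
3G: (32, 23) + (17, 11). λ = (11 - 23)/(17 - 32) ≡ 29/26 mod 41. 26⁻¹ ≡ 30 (mod 41) since 26·30 = 780 ≡ 1, so λ ≡ 9.
  x = λ² - 32 - 17 = 81 - 49 ≡ 32; y = λ·(32 - 32) - 23 ≡ 18. → (32, 18)
4G: (32, 18) + (17, 11). λ = (11 - 18)/(17 - 32) ≡ 34/26 mod 41. 26⁻¹ ≡ 30 (mod 41), so λ ≡ 36.
  x = λ² - 32 - 17 = 1296 - 49 ≡ 17; y = λ·(32 - 17) - 18 ≡ 30. → (17, 30)
5G: (17, 30) + (17, 11): same x and y₁ ≡ -y₂, so the sum is O.
6G: O + (17, 11) = (17, 11) (identity).
7G: tangent at (17, 11): λ = (3·17² + 7)/(2·11) ≡ 13/22. 22⁻¹ ≡ 28 (mod 41), so λ ≡ 13·28 ≡ 36.
  x = λ² - 17 - 17 = 1296 - 34 ≡ 32; y = λ·(17 - 32) - 11 ≡ 23. → (32, 23)
8G: (32, 23) + (17, 11). λ = (11 - 23)/(17 - 32) ≡ 29/26 mod 41. 26⁻¹ ≡ 30 (mod 41) since 26·30 = 780 ≡ 1, so λ ≡ 9.
  x = λ² - 32 - 17 = 81 - 49 ≡ 32; y = λ·(32 - 32) - 23 ≡ 18. → (32, 18)
9G: (32, 18) + (17, 11). λ = (11 - 18)/(17 - 32) ≡ 34/26 mod 41. 26⁻¹ ≡ 30 (mod 41) since 26·30 = 780 ≡ 1, so λ ≡ 36.
  x = λ² - 32 - 17 = 1296 - 49 ≡ 17; y = λ·(32 - 17) - 18 ≡ 30. → (17, 30)
10G: (17, 30) + (17, 11): same x and y₁ ≡ -y₂, so the sum is O.

O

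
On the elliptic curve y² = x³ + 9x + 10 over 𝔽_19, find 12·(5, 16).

Write P = (5, 16).
Repeated addition: build up to 12P.
2P: tangent at (5, 16): λ = (3·5² + 9)/(2·16) ≡ 8/13. 13⁻¹ ≡ 3 (mod 19), so λ ≡ 8·3 ≡ 5.
  x = λ² - 5 - 5 = 25 - 10 ≡ 15; y = λ·(5 - 15) - 16 ≡ 10. → (15, 10)
3P: (15, 10) + (5, 16). λ = (16 - 10)/(5 - 15) ≡ 6/9 mod 19. 9⁻¹ ≡ 17 (mod 19), so λ ≡ 7.
  x = λ² - 15 - 5 = 49 - 20 ≡ 10; y = λ·(15 - 10) - 10 ≡ 6. → (10, 6)
4P: (10, 6) + (5, 16). λ = (16 - 6)/(5 - 10) ≡ 10/14 mod 19. 14⁻¹ ≡ 15 (mod 19), so λ ≡ 17.
  x = λ² - 10 - 5 = 289 - 15 ≡ 8; y = λ·(10 - 8) - 6 ≡ 9. → (8, 9)
5P: (8, 9) + (5, 16). λ = (16 - 9)/(5 - 8) ≡ 7/16 mod 19. 16⁻¹ ≡ 6 (mod 19) since 16·6 = 96 ≡ 1, so λ ≡ 4.
  x = λ² - 8 - 5 = 16 - 13 ≡ 3; y = λ·(8 - 3) - 9 ≡ 11. → (3, 11)
6P: (3, 11) + (5, 16). λ = (16 - 11)/(5 - 3) ≡ 5/2 mod 19. 2⁻¹ ≡ 10 (mod 19), so λ ≡ 12.
  x = λ² - 3 - 5 = 144 - 8 ≡ 3; y = λ·(3 - 3) - 11 ≡ 8. → (3, 8)
7P: (3, 8) + (5, 16). λ = (16 - 8)/(5 - 3) ≡ 8/2 mod 19. 2⁻¹ ≡ 10 (mod 19), so λ ≡ 4.
  x = λ² - 3 - 5 = 16 - 8 ≡ 8; y = λ·(3 - 8) - 8 ≡ 10. → (8, 10)
8P: (8, 10) + (5, 16). λ = (16 - 10)/(5 - 8) ≡ 6/16 mod 19. 16⁻¹ ≡ 6 (mod 19), so λ ≡ 17.
  x = λ² - 8 - 5 = 289 - 13 ≡ 10; y = λ·(8 - 10) - 10 ≡ 13. → (10, 13)
9P: (10, 13) + (5, 16). λ = (16 - 13)/(5 - 10) ≡ 3/14 mod 19. 14⁻¹ ≡ 15 (mod 19) since 14·15 = 210 ≡ 1, so λ ≡ 7.
  x = λ² - 10 - 5 = 49 - 15 ≡ 15; y = λ·(10 - 15) - 13 ≡ 9. → (15, 9)
10P: (15, 9) + (5, 16). λ = (16 - 9)/(5 - 15) ≡ 7/9 mod 19. 9⁻¹ ≡ 17 (mod 19), so λ ≡ 5.
  x = λ² - 15 - 5 = 25 - 20 ≡ 5; y = λ·(15 - 5) - 9 ≡ 3. → (5, 3)
11P: (5, 3) + (5, 16): same x and y₁ ≡ -y₂, so the sum is O.
12P: O + (5, 16) = (5, 16) (identity).

(5, 16)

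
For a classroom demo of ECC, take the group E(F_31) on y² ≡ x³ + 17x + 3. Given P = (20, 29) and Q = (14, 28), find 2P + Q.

First 2P:
Repeated addition: build up to 2P.
2P: tangent at (20, 29): λ = (3·20² + 17)/(2·29) ≡ 8/27. 27⁻¹ ≡ 23 (mod 31), so λ ≡ 8·23 ≡ 29.
  x = λ² - 20 - 20 = 841 - 40 ≡ 26; y = λ·(20 - 26) - 29 ≡ 14. → (26, 14)
2P = (26, 14).
Finally 2P + Q:
(26, 14) + (14, 28). λ = (28 - 14)/(14 - 26) ≡ 14/19 mod 31. 19⁻¹ ≡ 18 (mod 31), so λ ≡ 4.
  x = λ² - 26 - 14 = 16 - 40 ≡ 7; y = λ·(26 - 7) - 14 ≡ 0. → (7, 0)

(7, 0)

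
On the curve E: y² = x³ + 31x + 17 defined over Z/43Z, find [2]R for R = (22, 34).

(35, 17)

tangent at (22, 34): λ = (3·22² + 31)/(2·34) ≡ 21/25. 25⁻¹ ≡ 31 (mod 43) since 25·31 = 775 ≡ 1, so λ ≡ 21·31 ≡ 6.
  x = λ² - 22 - 22 = 36 - 44 ≡ 35; y = λ·(22 - 35) - 34 ≡ 17. → (35, 17)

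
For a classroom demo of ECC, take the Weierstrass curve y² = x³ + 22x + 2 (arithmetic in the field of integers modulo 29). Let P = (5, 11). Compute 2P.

tangent at (5, 11): λ = (3·5² + 22)/(2·11) ≡ 10/22. 22⁻¹ ≡ 4 (mod 29) since 22·4 = 88 ≡ 1, so λ ≡ 10·4 ≡ 11.
  x = λ² - 5 - 5 = 121 - 10 ≡ 24; y = λ·(5 - 24) - 11 ≡ 12. → (24, 12)

(24, 12)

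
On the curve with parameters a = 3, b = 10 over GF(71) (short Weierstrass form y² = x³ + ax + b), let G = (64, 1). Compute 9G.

Double-and-add on 9 = (1001)₂. Start with G = (64, 1) for the leading 1-bit.
double: tangent at (64, 1): λ = (3·64² + 3)/(2·1) ≡ 8/2. 2⁻¹ ≡ 36 (mod 71) since 2·36 = 72 ≡ 1, so λ ≡ 8·36 ≡ 4.
  x = λ² - 64 - 64 = 16 - 128 ≡ 30; y = λ·(64 - 30) - 1 ≡ 64. → (30, 64)
double: tangent at (30, 64): λ = (3·30² + 3)/(2·64) ≡ 5/57. 57⁻¹ ≡ 5 (mod 71) since 57·5 = 285 ≡ 1, so λ ≡ 5·5 ≡ 25.
  x = λ² - 30 - 30 = 625 - 60 ≡ 68; y = λ·(30 - 68) - 64 ≡ 51. → (68, 51)
double: tangent at (68, 51): λ = (3·68² + 3)/(2·51) ≡ 30/31. 31⁻¹ ≡ 55 (mod 71), so λ ≡ 30·55 ≡ 17.
  x = λ² - 68 - 68 = 289 - 136 ≡ 11; y = λ·(68 - 11) - 51 ≡ 66. → (11, 66)
add G: (11, 66) + (64, 1). λ = (1 - 66)/(64 - 11) ≡ 6/53 mod 71. 53⁻¹ ≡ 67 (mod 71) since 53·67 = 3551 ≡ 1, so λ ≡ 47.
  x = λ² - 11 - 64 = 2209 - 75 ≡ 4; y = λ·(11 - 4) - 66 ≡ 50. → (4, 50)

(4, 50)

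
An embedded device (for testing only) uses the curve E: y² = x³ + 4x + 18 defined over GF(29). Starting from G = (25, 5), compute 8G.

(13, 18)

Double-and-add on 8 = (1000)₂. Start with G = (25, 5) for the leading 1-bit.
double: tangent at (25, 5): λ = (3·25² + 4)/(2·5) ≡ 23/10. 10⁻¹ ≡ 3 (mod 29) since 10·3 = 30 ≡ 1, so λ ≡ 23·3 ≡ 11.
  x = λ² - 25 - 25 = 121 - 50 ≡ 13; y = λ·(25 - 13) - 5 ≡ 11. → (13, 11)
double: tangent at (13, 11): λ = (3·13² + 4)/(2·11) ≡ 18/22. 22⁻¹ ≡ 4 (mod 29) since 22·4 = 88 ≡ 1, so λ ≡ 18·4 ≡ 14.
  x = λ² - 13 - 13 = 196 - 26 ≡ 25; y = λ·(13 - 25) - 11 ≡ 24. → (25, 24)
double: tangent at (25, 24): λ = (3·25² + 4)/(2·24) ≡ 23/19. 19⁻¹ ≡ 26 (mod 29) since 19·26 = 494 ≡ 1, so λ ≡ 23·26 ≡ 18.
  x = λ² - 25 - 25 = 324 - 50 ≡ 13; y = λ·(25 - 13) - 24 ≡ 18. → (13, 18)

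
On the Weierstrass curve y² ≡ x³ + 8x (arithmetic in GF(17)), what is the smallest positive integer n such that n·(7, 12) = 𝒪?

10

2P: tangent at (7, 12): λ = (3·7² + 8)/(2·12) ≡ 2/7. 7⁻¹ ≡ 5 (mod 17), so λ ≡ 2·5 ≡ 10.
  x = λ² - 7 - 7 = 100 - 14 ≡ 1; y = λ·(7 - 1) - 12 ≡ 14. → (1, 14)
3P: (1, 14) + (7, 12). λ = (12 - 14)/(7 - 1) ≡ 15/6 mod 17. 6⁻¹ ≡ 3 (mod 17), so λ ≡ 11.
  x = λ² - 1 - 7 = 121 - 8 ≡ 11; y = λ·(1 - 11) - 14 ≡ 12. → (11, 12)
4P: (11, 12) + (7, 12). λ = (12 - 12)/(7 - 11) ≡ 0/13 mod 17. 13⁻¹ ≡ 4 (mod 17) since 13·4 = 52 ≡ 1, so λ ≡ 0.
  x = λ² - 11 - 7 = 0 - 18 ≡ 16; y = λ·(11 - 16) - 12 ≡ 5. → (16, 5)
5P: (16, 5) + (7, 12). λ = (12 - 5)/(7 - 16) ≡ 7/8 mod 17. 8⁻¹ ≡ 15 (mod 17), so λ ≡ 3.
  x = λ² - 16 - 7 = 9 - 23 ≡ 3; y = λ·(16 - 3) - 5 ≡ 0. → (3, 0)
6P: (3, 0) + (7, 12). λ = (12 - 0)/(7 - 3) ≡ 12/4 mod 17. 4⁻¹ ≡ 13 (mod 17), so λ ≡ 3.
  x = λ² - 3 - 7 = 9 - 10 ≡ 16; y = λ·(3 - 16) - 0 ≡ 12. → (16, 12)
7P: (16, 12) + (7, 12). λ = (12 - 12)/(7 - 16) ≡ 0/8 mod 17. 8⁻¹ ≡ 15 (mod 17) since 8·15 = 120 ≡ 1, so λ ≡ 0.
  x = λ² - 16 - 7 = 0 - 23 ≡ 11; y = λ·(16 - 11) - 12 ≡ 5. → (11, 5)
8P: (11, 5) + (7, 12). λ = (12 - 5)/(7 - 11) ≡ 7/13 mod 17. 13⁻¹ ≡ 4 (mod 17), so λ ≡ 11.
  x = λ² - 11 - 7 = 121 - 18 ≡ 1; y = λ·(11 - 1) - 5 ≡ 3. → (1, 3)
9P: (1, 3) + (7, 12). λ = (12 - 3)/(7 - 1) ≡ 9/6 mod 17. 6⁻¹ ≡ 3 (mod 17) since 6·3 = 18 ≡ 1, so λ ≡ 10.
  x = λ² - 1 - 7 = 100 - 8 ≡ 7; y = λ·(1 - 7) - 3 ≡ 5. → (7, 5)
10P: (7, 5) + (7, 12): same x and y₁ ≡ -y₂, so the sum is 𝒪.
10P = 𝒪, so the order is 10.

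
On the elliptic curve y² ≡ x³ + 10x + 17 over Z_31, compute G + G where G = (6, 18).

tangent at (6, 18): λ = (3·6² + 10)/(2·18) ≡ 25/5. 5⁻¹ ≡ 25 (mod 31), so λ ≡ 25·25 ≡ 5.
  x = λ² - 6 - 6 = 25 - 12 ≡ 13; y = λ·(6 - 13) - 18 ≡ 9. → (13, 9)

(13, 9)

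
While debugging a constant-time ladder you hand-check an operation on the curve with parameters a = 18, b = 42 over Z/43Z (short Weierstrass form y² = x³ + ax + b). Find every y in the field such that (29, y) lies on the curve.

20, 23

x³ + 18x + 42 = 24953 ≡ 13 (mod 43).
Square roots of 13 mod 43: 20 and 23 (since 20² = 400 ≡ 13).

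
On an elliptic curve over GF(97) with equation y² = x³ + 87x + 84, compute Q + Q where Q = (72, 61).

(59, 94)

tangent at (72, 61): λ = (3·72² + 87)/(2·61) ≡ 22/25. 25⁻¹ ≡ 66 (mod 97), so λ ≡ 22·66 ≡ 94.
  x = λ² - 72 - 72 = 8836 - 144 ≡ 59; y = λ·(72 - 59) - 61 ≡ 94. → (59, 94)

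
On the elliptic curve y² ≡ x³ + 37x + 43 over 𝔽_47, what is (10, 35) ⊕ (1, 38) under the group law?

(10, 12)

(10, 35) + (1, 38). λ = (38 - 35)/(1 - 10) ≡ 3/38 mod 47. 38⁻¹ ≡ 26 (mod 47) since 38·26 = 988 ≡ 1, so λ ≡ 31.
  x = λ² - 10 - 1 = 961 - 11 ≡ 10; y = λ·(10 - 10) - 35 ≡ 12. → (10, 12)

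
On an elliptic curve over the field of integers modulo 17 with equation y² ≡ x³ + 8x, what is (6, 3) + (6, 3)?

(1, 3)

tangent at (6, 3): λ = (3·6² + 8)/(2·3) ≡ 14/6. 6⁻¹ ≡ 3 (mod 17), so λ ≡ 14·3 ≡ 8.
  x = λ² - 6 - 6 = 64 - 12 ≡ 1; y = λ·(6 - 1) - 3 ≡ 3. → (1, 3)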